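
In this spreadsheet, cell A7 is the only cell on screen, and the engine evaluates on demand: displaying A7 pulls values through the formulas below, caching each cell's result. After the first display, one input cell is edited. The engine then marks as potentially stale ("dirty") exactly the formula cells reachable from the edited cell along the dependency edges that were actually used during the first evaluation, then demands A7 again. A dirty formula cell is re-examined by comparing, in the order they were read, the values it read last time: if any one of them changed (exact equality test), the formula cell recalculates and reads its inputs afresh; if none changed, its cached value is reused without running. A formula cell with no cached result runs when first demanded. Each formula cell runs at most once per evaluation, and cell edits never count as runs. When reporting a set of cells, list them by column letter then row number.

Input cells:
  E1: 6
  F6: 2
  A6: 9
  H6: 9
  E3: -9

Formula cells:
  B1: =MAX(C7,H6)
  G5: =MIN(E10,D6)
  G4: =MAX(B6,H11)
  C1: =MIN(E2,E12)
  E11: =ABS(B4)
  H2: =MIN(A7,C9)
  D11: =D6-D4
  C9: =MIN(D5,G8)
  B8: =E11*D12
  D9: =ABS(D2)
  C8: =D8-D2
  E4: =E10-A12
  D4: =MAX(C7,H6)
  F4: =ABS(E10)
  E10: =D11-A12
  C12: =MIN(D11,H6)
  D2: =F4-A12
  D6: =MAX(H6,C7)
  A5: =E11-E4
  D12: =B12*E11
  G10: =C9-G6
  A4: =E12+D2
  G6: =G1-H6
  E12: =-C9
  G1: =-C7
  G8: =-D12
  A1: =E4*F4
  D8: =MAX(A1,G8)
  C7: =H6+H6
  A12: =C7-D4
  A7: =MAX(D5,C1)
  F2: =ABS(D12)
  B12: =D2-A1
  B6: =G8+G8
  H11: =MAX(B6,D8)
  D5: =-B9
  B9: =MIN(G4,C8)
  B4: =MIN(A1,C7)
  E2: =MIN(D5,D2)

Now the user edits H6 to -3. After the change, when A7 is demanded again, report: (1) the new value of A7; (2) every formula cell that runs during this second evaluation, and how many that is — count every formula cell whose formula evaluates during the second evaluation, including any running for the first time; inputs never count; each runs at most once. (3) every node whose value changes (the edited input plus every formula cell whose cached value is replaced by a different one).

A7 now evaluates to -66.
Run set: A1, A7, A12, B4, B6, B9, B12, C1, C7, C8, C9, D2, D4, D5, D6, D8, D11, D12, E2, E4, E10, E11, E12, F4, G4, G8, H11 (27 run).
Changed values: A1, A7, A12, B4, B6, B9, B12, C1, C7, C8, C9, D2, D4, D5, D6, D8, D12, E2, E4, E10, E11, E12, F4, G4, G8, H6, H11.

Initial pass — values computed on the first demand:
  C7 = 9 + 9 = 18
  D4 = MAX(18, 9) = 18
  A12 = 18 - 18 = 0
  D6 = MAX(9, 18) = 18
  D11 = 18 - 18 = 0
  E10 = 0 - 0 = 0
  E4 = 0 - 0 = 0
  F4 = ABS(0) = 0
  A1 = 0 * 0 = 0
  B4 = MIN(0, 18) = 0
  D2 = 0 - 0 = 0
  B12 = 0 - 0 = 0
  E11 = ABS(0) = 0
  D12 = 0 * 0 = 0
  G8 = -(0) = 0
  B6 = 0 + 0 = 0
  D8 = MAX(0, 0) = 0
  C8 = 0 - 0 = 0
  H11 = MAX(0, 0) = 0
  G4 = MAX(0, 0) = 0
  B9 = MIN(0, 0) = 0
  D5 = -(0) = 0
  C9 = MIN(0, 0) = 0
  E2 = MIN(0, 0) = 0
  E12 = -(0) = 0
  C1 = MIN(0, 0) = 0
  A7 = MAX(0, 0) = 0

Second demand — change propagation:
  C7: re-runs because H6 9->-3; H6 9->-3; new result -6.
  D4: re-runs because C7 18->-6; H6 9->-3; new result -3.
  A12: re-runs because C7 18->-6; D4 18->-3; new result -3.
  D6: re-runs because H6 9->-3; C7 18->-6; new result -3.
  D11: re-runs because D6 18->-3; D4 18->-3; new result 0 (unchanged).
  E10: re-runs because A12 0->-3; new result 3.
  E4: re-runs because E10 0->3; A12 0->-3; new result 6.
  F4: re-runs because E10 0->3; new result 3.
  A1: re-runs because E4 0->6; F4 0->3; new result 18.
  B4: re-runs because A1 0->18; C7 18->-6; new result -6.
  D2: re-runs because F4 0->3; A12 0->-3; new result 6.
  B12: re-runs because D2 0->6; A1 0->18; new result -12.
  E11: re-runs because B4 0->-6; new result 6.
  D12: re-runs because B12 0->-12; E11 0->6; new result -72.
  G8: re-runs because D12 0->-72; new result 72.
  B6: re-runs because G8 0->72; G8 0->72; new result 144.
  D8: re-runs because A1 0->18; G8 0->72; new result 72.
  C8: re-runs because D8 0->72; D2 0->6; new result 66.
  H11: re-runs because B6 0->144; D8 0->72; new result 144.
  G4: re-runs because B6 0->144; H11 0->144; new result 144.
  B9: re-runs because G4 0->144; C8 0->66; new result 66.
  D5: re-runs because B9 0->66; new result -66.
  C9: re-runs because D5 0->-66; G8 0->72; new result -66.
  E2: re-runs because D5 0->-66; D2 0->6; new result -66.
  E12: re-runs because C9 0->-66; new result 66.
  C1: re-runs because E2 0->-66; E12 0->66; new result -66.
  A7: re-runs because D5 0->-66; C1 0->-66; new result -66.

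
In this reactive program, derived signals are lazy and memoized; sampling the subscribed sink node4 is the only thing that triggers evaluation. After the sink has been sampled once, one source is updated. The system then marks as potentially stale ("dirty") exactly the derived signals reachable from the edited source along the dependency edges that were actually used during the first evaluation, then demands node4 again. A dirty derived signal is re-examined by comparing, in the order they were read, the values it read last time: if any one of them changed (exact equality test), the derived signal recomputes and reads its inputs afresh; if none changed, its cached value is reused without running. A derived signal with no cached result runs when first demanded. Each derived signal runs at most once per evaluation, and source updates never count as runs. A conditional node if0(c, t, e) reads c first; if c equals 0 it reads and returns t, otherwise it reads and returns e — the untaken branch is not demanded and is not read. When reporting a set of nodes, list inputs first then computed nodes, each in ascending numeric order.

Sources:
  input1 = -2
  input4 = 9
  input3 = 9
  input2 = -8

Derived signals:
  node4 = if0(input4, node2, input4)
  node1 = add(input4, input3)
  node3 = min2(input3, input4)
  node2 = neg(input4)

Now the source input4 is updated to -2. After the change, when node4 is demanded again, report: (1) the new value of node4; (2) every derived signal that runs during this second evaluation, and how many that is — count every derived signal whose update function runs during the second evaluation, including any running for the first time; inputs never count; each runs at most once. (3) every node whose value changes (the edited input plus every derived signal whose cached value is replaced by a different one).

Demanding node4 again yields -2.
1 derived signals run: node4.
The nodes whose values change: input4, node4.

First demand of the output computes:
  node4 = if0(input4=9 -> else branch input4) = 9

After the edit, cleaning proceeds:
  node4: a read changed (input4 9->-2; input4 9->-2) — executes, giving -2.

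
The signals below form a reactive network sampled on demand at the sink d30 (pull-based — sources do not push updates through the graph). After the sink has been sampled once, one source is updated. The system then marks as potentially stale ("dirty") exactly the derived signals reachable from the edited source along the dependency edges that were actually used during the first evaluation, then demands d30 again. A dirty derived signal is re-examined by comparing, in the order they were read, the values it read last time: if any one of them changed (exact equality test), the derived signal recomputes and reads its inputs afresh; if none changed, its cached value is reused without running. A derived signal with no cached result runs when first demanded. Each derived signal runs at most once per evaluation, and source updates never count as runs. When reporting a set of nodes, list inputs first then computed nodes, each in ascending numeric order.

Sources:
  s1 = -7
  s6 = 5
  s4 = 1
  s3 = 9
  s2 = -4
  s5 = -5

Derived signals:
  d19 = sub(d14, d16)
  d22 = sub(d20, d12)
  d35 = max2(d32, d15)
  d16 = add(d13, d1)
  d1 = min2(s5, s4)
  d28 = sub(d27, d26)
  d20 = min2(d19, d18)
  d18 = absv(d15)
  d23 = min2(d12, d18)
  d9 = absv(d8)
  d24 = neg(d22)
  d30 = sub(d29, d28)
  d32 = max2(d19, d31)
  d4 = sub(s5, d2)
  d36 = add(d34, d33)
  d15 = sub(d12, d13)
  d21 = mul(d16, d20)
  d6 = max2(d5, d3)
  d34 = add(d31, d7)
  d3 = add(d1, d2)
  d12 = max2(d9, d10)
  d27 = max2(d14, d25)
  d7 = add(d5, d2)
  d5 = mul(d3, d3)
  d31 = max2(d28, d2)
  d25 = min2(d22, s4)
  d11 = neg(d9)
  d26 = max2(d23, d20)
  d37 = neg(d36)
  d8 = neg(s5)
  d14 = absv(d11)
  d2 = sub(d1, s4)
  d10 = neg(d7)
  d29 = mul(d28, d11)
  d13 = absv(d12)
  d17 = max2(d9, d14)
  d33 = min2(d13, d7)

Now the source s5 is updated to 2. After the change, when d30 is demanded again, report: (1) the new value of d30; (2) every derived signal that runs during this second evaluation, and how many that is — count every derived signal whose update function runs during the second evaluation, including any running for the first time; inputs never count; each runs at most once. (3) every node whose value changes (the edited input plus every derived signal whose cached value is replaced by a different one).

Initial pass — values computed on the first demand:
  d1 = min2(-5, 1) = -5
  d2 = sub(-5, 1) = -6
  d3 = add(-5, -6) = -11
  d5 = mul(-11, -11) = 121
  d7 = add(121, -6) = 115
  d8 = neg(-5) = 5
  d9 = absv(5) = 5
  d10 = neg(115) = -115
  d11 = neg(5) = -5
  d12 = max2(5, -115) = 5
  d13 = absv(5) = 5
  d14 = absv(-5) = 5
  d15 = sub(5, 5) = 0
  d16 = add(5, -5) = 0
  d18 = absv(0) = 0
  d19 = sub(5, 0) = 5
  d20 = min2(5, 0) = 0
  d22 = sub(0, 5) = -5
  d23 = min2(5, 0) = 0
  d25 = min2(-5, 1) = -5
  d26 = max2(0, 0) = 0
  d27 = max2(5, -5) = 5
  d28 = sub(5, 0) = 5
  d29 = mul(5, -5) = -25
  d30 = sub(-25, 5) = -30

Second demand — change propagation:
  d1: re-runs because s5 -5->2; new result 1.
  d2: re-runs because d1 -5->1; new result 0.
  d3: re-runs because d1 -5->1; d2 -6->0; new result 1.
  d5: re-runs because d3 -11->1; d3 -11->1; new result 1.
  d7: re-runs because d5 121->1; d2 -6->0; new result 1.
  d8: re-runs because s5 -5->2; new result -2.
  d9: re-runs because d8 5->-2; new result 2.
  d10: re-runs because d7 115->1; new result -1.
  d11: re-runs because d9 5->2; new result -2.
  d12: re-runs because d9 5->2; d10 -115->-1; new result 2.
  d13: re-runs because d12 5->2; new result 2.
  d14: re-runs because d11 -5->-2; new result 2.
  d15: re-runs because d12 5->2; d13 5->2; new result 0 (unchanged).
  d16: re-runs because d13 5->2; d1 -5->1; new result 3.
  d18: re-examined; everything it read last time is the same (d15 unchanged) — cache 0 kept, no run.
  d19: re-runs because d14 5->2; d16 0->3; new result -1.
  d20: re-runs because d19 5->-1; new result -1.
  d22: re-runs because d20 0->-1; d12 5->2; new result -3.
  d23: re-runs because d12 5->2; new result 0 (unchanged).
  d25: re-runs because d22 -5->-3; new result -3.
  d26: re-runs because d20 0->-1; new result 0 (unchanged).
  d27: re-runs because d14 5->2; d25 -5->-3; new result 2.
  d28: re-runs because d27 5->2; new result 2.
  d29: re-runs because d28 5->2; d11 -5->-2; new result -4.
  d30: re-runs because d29 -25->-4; d28 5->2; new result -6.

The important point: at d18 every value read last time is unchanged, so the dirty flag clears without a run.

d30 now evaluates to -6.
Run set: d1, d2, d3, d5, d7, d8, d9, d10, d11, d12, d13, d14, d15, d16, d19, d20, d22, d23, d25, d26, d27, d28, d29, d30 (24 run).
Changed values: s5, d1, d2, d3, d5, d7, d8, d9, d10, d11, d12, d13, d14, d16, d19, d20, d22, d25, d27, d28, d29, d30.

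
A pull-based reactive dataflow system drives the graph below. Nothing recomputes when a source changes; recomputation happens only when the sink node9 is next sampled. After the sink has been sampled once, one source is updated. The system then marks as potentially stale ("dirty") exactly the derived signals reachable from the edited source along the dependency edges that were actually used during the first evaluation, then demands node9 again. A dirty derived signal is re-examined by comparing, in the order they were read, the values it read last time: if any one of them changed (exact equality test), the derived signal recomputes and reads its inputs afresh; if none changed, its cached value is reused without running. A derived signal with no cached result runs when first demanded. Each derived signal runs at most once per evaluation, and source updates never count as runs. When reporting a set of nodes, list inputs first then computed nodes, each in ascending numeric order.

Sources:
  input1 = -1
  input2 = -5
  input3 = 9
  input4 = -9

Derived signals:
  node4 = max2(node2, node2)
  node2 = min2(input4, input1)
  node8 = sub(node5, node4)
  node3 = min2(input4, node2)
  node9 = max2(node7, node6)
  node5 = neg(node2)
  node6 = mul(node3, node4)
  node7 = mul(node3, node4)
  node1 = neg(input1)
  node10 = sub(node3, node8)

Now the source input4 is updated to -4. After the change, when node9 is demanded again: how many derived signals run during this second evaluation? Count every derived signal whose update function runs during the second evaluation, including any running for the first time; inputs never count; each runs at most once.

First evaluation (everything demanded from the output):
  node2 = min2(-9, -1) = -9
  node3 = min2(-9, -9) = -9
  node4 = max2(-9, -9) = -9
  node6 = mul(-9, -9) = 81
  node7 = mul(-9, -9) = 81
  node9 = max2(81, 81) = 81

Propagation after the edit:
  node2: runs — input4 -9->-4; result -4.
  node3: runs — input4 -9->-4; node2 -9->-4; result -4.
  node4: runs — node2 -9->-4; node2 -9->-4; result -4.
  node6: runs — node3 -9->-4; node4 -9->-4; result 16.
  node7: runs — node3 -9->-4; node4 -9->-4; result 16.
  node9: runs — node7 81->16; node6 81->16; result 16.

Derived signals that run: node2, node3, node4, node6, node7, node9 — 6 in total.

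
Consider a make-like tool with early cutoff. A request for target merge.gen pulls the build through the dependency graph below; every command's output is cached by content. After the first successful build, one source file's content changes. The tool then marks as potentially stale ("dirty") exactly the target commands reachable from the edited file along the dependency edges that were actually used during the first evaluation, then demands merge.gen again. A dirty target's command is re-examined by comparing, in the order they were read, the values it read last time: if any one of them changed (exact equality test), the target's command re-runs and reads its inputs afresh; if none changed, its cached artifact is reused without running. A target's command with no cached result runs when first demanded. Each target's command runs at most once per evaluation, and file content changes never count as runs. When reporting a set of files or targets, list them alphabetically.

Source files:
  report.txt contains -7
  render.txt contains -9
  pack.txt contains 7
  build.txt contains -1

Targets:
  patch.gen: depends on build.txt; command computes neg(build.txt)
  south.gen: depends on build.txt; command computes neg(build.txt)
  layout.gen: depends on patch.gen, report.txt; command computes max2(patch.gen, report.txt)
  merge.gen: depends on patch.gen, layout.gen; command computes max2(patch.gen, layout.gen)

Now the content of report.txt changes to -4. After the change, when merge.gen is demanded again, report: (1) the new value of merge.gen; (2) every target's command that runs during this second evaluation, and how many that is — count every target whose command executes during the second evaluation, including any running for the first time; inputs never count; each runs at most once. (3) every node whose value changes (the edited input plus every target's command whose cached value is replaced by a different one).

Demanding merge.gen again yields 1.
1 target commands run: layout.gen.
The nodes whose values change: report.txt.
Note the absorption at layout.gen: it re-runs yet its value is the same, leaving the output's value untouched.

First demand of the output computes:
  patch.gen = neg(-1) = 1
  layout.gen = max2(1, -7) = 1
  merge.gen = max2(1, 1) = 1

After the edit, cleaning proceeds:
  layout.gen: a read changed (report.txt -7->-4) — executes, giving 1 — identical to its old value.
  merge.gen: dirty, but its reads are unchanged (patch.gen unchanged, layout.gen unchanged); cached 1 stands.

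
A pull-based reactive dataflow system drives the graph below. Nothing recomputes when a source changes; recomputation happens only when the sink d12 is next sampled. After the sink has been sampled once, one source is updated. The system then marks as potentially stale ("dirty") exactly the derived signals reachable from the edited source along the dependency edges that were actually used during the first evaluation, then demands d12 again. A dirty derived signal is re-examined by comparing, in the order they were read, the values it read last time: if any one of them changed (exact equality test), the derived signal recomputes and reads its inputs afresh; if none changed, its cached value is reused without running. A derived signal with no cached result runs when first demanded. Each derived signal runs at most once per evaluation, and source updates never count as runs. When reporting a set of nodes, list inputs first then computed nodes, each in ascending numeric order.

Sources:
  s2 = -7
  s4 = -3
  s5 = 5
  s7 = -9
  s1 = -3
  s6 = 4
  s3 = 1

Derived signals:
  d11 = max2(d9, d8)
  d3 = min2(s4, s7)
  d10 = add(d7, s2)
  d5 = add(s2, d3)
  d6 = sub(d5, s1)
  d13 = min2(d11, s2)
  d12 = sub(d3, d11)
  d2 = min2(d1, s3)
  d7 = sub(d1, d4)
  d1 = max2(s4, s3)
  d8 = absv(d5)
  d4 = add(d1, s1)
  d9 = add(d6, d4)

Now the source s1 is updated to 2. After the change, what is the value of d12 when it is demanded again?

First evaluation (everything demanded from the output):
  d1 = max2(-3, 1) = 1
  d3 = min2(-3, -9) = -9
  d4 = add(1, -3) = -2
  d5 = add(-7, -9) = -16
  d6 = sub(-16, -3) = -13
  d8 = absv(-16) = 16
  d9 = add(-13, -2) = -15
  d11 = max2(-15, 16) = 16
  d12 = sub(-9, 16) = -25

Propagation after the edit:
  d4: runs — s1 -3->2; result 3.
  d6: runs — s1 -3->2; result -18.
  d9: runs — d6 -13->-18; d4 -2->3; result -15 (same value as before).
  d11: checked — values it read are unchanged (d9 unchanged, d8 unchanged); reused cached 16 without running.
  d12: checked — values it read are unchanged (d3 unchanged, d11 unchanged); reused cached -25 without running.

Key observation: the change is absorbed at d9 — it re-runs but produces the same value, and the output's value is unchanged.

New value of d12: -25.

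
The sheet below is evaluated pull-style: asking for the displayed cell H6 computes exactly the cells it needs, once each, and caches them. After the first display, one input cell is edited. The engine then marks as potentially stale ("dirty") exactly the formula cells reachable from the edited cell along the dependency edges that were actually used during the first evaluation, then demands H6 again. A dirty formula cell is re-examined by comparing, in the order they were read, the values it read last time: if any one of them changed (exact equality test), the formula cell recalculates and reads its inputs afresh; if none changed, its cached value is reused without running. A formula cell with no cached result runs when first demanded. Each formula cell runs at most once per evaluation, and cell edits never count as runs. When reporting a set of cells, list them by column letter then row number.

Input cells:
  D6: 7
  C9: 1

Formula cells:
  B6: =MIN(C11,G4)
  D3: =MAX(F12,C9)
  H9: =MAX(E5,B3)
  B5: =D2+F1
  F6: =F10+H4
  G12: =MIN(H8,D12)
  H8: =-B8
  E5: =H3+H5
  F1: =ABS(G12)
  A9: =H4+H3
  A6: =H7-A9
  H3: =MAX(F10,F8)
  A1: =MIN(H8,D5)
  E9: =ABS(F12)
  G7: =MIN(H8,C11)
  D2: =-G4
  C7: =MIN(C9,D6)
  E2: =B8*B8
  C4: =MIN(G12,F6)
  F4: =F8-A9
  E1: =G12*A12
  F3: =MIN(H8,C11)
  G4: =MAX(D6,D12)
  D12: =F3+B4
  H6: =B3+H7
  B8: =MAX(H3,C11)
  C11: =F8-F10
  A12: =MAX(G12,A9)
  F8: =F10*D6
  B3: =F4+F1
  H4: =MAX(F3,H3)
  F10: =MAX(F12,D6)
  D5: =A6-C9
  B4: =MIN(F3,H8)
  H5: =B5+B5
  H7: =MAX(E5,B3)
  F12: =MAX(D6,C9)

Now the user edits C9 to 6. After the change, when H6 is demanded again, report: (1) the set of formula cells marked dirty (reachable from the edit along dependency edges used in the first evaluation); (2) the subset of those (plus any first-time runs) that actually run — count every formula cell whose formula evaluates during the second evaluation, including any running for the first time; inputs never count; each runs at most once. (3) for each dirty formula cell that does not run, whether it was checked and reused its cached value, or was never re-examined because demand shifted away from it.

The edit dirties: A9, B3, B4, B5, B8, C11, D2, D12, E5, F1, F3, F4, F8, F10, F12, G4, G12, H3, H4, H5, H6, H7, H8.
1 formula cells run: F12.
Cache hits after checking: A9, B3, B4, B5, B8, C11, D2, D12, E5, F1, F3, F4, F8, F10, G4, G12, H3, H4, H5, H6, H7, H8.
Note the absorption at F12: it re-runs yet its value is the same, leaving the output's value untouched.

First demand of the output computes:
  F12 = MAX(7, 1) = 7
  F10 = MAX(7, 7) = 7
  F8 = 7 * 7 = 49
  C11 = 49 - 7 = 42
  H3 = MAX(7, 49) = 49
  B8 = MAX(49, 42) = 49
  H8 = -(49) = -49
  F3 = MIN(-49, 42) = -49
  B4 = MIN(-49, -49) = -49
  D12 = -49 + -49 = -98
  G4 = MAX(7, -98) = 7
  D2 = -(7) = -7
  G12 = MIN(-49, -98) = -98
  F1 = ABS(-98) = 98
  B5 = -7 + 98 = 91
  H4 = MAX(-49, 49) = 49
  A9 = 49 + 49 = 98
  F4 = 49 - 98 = -49
  B3 = -49 + 98 = 49
  H5 = 91 + 91 = 182
  E5 = 49 + 182 = 231
  H7 = MAX(231, 49) = 231
  H6 = 49 + 231 = 280

After the edit, cleaning proceeds:
  F12: a read changed (C9 1->6) — executes, giving 7 — identical to its old value.
  F10: dirty, but its reads are unchanged (F12 unchanged, D6 unchanged); cached 7 stands.
  F8: dirty, but its reads are unchanged (F10 unchanged, D6 unchanged); cached 49 stands.
  C11: dirty, but its reads are unchanged (F8 unchanged, F10 unchanged); cached 42 stands.
  H3: dirty, but its reads are unchanged (F10 unchanged, F8 unchanged); cached 49 stands.
  B8: dirty, but its reads are unchanged (H3 unchanged, C11 unchanged); cached 49 stands.
  H8: dirty, but its reads are unchanged (B8 unchanged); cached -49 stands.
  F3: dirty, but its reads are unchanged (H8 unchanged, C11 unchanged); cached -49 stands.
  B4: dirty, but its reads are unchanged (F3 unchanged, H8 unchanged); cached -49 stands.
  D12: dirty, but its reads are unchanged (F3 unchanged, B4 unchanged); cached -98 stands.
  G4: dirty, but its reads are unchanged (D6 unchanged, D12 unchanged); cached 7 stands.
  D2: dirty, but its reads are unchanged (G4 unchanged); cached -7 stands.
  G12: dirty, but its reads are unchanged (H8 unchanged, D12 unchanged); cached -98 stands.
  F1: dirty, but its reads are unchanged (G12 unchanged); cached 98 stands.
  B5: dirty, but its reads are unchanged (D2 unchanged, F1 unchanged); cached 91 stands.
  H4: dirty, but its reads are unchanged (F3 unchanged, H3 unchanged); cached 49 stands.
  A9: dirty, but its reads are unchanged (H4 unchanged, H3 unchanged); cached 98 stands.
  F4: dirty, but its reads are unchanged (F8 unchanged, A9 unchanged); cached -49 stands.
  B3: dirty, but its reads are unchanged (F4 unchanged, F1 unchanged); cached 49 stands.
  H5: dirty, but its reads are unchanged (B5 unchanged, B5 unchanged); cached 182 stands.
  E5: dirty, but its reads are unchanged (H3 unchanged, H5 unchanged); cached 231 stands.
  H7: dirty, but its reads are unchanged (E5 unchanged, B3 unchanged); cached 231 stands.
  H6: dirty, but its reads are unchanged (B3 unchanged, H7 unchanged); cached 280 stands.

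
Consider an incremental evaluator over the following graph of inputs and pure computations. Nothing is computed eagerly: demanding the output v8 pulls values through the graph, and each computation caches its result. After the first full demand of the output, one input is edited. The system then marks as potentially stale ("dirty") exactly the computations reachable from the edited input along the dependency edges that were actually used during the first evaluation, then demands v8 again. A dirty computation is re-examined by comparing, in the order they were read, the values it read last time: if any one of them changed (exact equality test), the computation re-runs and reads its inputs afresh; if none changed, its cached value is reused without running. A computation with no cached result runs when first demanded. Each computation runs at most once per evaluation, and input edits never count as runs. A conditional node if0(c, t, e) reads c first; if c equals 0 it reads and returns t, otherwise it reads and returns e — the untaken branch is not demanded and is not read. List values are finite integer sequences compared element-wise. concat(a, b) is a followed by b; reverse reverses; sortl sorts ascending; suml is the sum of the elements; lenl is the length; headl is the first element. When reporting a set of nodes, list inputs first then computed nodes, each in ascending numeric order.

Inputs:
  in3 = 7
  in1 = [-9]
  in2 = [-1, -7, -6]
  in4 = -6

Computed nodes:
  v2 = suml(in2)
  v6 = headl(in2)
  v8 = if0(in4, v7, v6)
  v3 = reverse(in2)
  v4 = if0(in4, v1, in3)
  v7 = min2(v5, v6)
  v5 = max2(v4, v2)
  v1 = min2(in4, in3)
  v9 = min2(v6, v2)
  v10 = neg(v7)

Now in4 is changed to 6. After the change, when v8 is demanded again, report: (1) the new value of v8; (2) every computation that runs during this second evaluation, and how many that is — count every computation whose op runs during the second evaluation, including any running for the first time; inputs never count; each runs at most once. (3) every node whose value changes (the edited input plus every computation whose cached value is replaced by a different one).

Initial pass — values computed on the first demand:
  v6 = headl([-1, -7, -6]) = -1
  v8 = if0(in4=-6 -> else branch v6) = -1

Second demand — change propagation:
  v8: re-runs because in4 -6->6; new result -1 (unchanged).

v8 now evaluates to -1.
Run set: v8 (1 run).
Changed values: in4.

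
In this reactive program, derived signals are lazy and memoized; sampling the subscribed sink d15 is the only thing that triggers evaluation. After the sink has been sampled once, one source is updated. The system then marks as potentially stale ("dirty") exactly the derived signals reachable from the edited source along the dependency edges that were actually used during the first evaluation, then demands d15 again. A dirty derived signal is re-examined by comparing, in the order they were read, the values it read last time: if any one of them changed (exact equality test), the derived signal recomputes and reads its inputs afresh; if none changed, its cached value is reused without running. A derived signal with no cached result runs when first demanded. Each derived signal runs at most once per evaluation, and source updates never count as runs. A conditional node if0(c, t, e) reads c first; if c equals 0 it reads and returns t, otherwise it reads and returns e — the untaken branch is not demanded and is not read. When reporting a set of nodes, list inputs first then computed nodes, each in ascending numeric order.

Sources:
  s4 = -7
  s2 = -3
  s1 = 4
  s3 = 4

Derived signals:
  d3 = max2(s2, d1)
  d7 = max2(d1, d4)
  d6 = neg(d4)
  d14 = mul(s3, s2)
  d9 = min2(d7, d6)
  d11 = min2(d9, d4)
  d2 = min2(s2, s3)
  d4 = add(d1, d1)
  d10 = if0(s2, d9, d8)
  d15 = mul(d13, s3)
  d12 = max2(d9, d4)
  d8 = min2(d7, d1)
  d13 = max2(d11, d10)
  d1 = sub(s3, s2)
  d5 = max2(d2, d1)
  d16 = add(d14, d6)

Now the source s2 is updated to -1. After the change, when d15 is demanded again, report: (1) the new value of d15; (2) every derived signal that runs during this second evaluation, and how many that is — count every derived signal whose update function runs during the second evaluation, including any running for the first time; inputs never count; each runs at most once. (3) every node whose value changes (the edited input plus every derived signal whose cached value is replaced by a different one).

Demanding d15 again yields 20.
10 derived signals run: d1, d4, d6, d7, d8, d9, d10, d11, d13, d15.
The nodes whose values change: s2, d1, d4, d6, d7, d8, d9, d10, d11, d13, d15.

First demand of the output computes:
  d1 = sub(4, -3) = 7
  d4 = add(7, 7) = 14
  d6 = neg(14) = -14
  d7 = max2(7, 14) = 14
  d8 = min2(14, 7) = 7
  d9 = min2(14, -14) = -14
  d10 = if0(s2=-3 -> else branch d8) = 7
  d11 = min2(-14, 14) = -14
  d13 = max2(-14, 7) = 7
  d15 = mul(7, 4) = 28

After the edit, cleaning proceeds:
  d1: a read changed (s2 -3->-1) — executes, giving 5.
  d4: a read changed (d1 7->5; d1 7->5) — executes, giving 10.
  d6: a read changed (d4 14->10) — executes, giving -10.
  d7: a read changed (d1 7->5; d4 14->10) — executes, giving 10.
  d8: a read changed (d7 14->10; d1 7->5) — executes, giving 5.
  d9: a read changed (d7 14->10; d6 -14->-10) — executes, giving -10.
  d10: a read changed (s2 -3->-1; d8 7->5) — executes, giving 5.
  d11: a read changed (d9 -14->-10; d4 14->10) — executes, giving -10.
  d13: a read changed (d11 -14->-10; d10 7->5) — executes, giving 5.
  d15: a read changed (d13 7->5) — executes, giving 20.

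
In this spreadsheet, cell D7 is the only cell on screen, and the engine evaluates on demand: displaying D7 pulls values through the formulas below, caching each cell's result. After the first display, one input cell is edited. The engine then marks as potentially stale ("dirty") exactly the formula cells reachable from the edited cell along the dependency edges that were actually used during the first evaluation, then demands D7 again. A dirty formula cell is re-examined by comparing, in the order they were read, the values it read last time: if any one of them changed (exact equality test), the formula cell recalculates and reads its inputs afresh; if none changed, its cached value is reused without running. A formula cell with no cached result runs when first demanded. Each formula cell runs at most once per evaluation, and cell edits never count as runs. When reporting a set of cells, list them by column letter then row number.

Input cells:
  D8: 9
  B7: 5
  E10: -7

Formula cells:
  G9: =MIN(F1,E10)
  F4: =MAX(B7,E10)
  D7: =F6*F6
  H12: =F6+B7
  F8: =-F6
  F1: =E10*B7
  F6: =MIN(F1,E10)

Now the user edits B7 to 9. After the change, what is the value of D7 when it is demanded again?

Initial pass — values computed on the first demand:
  F1 = -7 * 5 = -35
  F6 = MIN(-35, -7) = -35
  D7 = -35 * -35 = 1225

Second demand — change propagation:
  F1: re-runs because B7 5->9; new result -63.
  F6: re-runs because F1 -35->-63; new result -63.
  D7: re-runs because F6 -35->-63; F6 -35->-63; new result 3969.

D7 now evaluates to 3969.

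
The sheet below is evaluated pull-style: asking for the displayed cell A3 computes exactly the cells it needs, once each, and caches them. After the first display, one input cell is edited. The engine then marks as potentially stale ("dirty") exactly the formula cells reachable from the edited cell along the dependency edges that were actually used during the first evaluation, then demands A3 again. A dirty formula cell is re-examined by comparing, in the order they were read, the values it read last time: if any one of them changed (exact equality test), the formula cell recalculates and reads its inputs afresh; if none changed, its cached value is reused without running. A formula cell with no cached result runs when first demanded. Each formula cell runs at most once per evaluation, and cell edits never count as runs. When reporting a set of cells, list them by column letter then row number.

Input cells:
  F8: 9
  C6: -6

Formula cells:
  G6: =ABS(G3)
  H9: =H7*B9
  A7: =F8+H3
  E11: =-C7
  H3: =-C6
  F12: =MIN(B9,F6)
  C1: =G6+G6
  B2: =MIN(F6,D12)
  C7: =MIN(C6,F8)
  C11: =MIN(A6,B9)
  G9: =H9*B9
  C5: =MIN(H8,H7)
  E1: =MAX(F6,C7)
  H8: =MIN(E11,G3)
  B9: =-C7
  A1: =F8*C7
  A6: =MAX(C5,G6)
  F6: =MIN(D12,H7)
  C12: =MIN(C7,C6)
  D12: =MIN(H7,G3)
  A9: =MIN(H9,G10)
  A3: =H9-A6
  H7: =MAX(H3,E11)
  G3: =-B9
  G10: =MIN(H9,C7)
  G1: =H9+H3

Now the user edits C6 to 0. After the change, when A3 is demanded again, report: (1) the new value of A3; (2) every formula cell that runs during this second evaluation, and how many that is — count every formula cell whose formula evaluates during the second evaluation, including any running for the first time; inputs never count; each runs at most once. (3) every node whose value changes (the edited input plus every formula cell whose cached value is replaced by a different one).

First demand of the output computes:
  C7 = MIN(-6, 9) = -6
  B9 = -(-6) = 6
  E11 = -(-6) = 6
  G3 = -(6) = -6
  G6 = ABS(-6) = 6
  H3 = -(-6) = 6
  H7 = MAX(6, 6) = 6
  H8 = MIN(6, -6) = -6
  C5 = MIN(-6, 6) = -6
  A6 = MAX(-6, 6) = 6
  H9 = 6 * 6 = 36
  A3 = 36 - 6 = 30

After the edit, cleaning proceeds:
  C7: a read changed (C6 -6->0) — executes, giving 0.
  B9: a read changed (C7 -6->0) — executes, giving 0.
  E11: a read changed (C7 -6->0) — executes, giving 0.
  G3: a read changed (B9 6->0) — executes, giving 0.
  G6: a read changed (G3 -6->0) — executes, giving 0.
  H3: a read changed (C6 -6->0) — executes, giving 0.
  H7: a read changed (H3 6->0; E11 6->0) — executes, giving 0.
  H8: a read changed (E11 6->0; G3 -6->0) — executes, giving 0.
  C5: a read changed (H8 -6->0; H7 6->0) — executes, giving 0.
  A6: a read changed (C5 -6->0; G6 6->0) — executes, giving 0.
  H9: a read changed (H7 6->0; B9 6->0) — executes, giving 0.
  A3: a read changed (H9 36->0; A6 6->0) — executes, giving 0.

Demanding A3 again yields 0.
12 formula cells run: A3, A6, B9, C5, C7, E11, G3, G6, H3, H7, H8, H9.
The nodes whose values change: A3, A6, B9, C5, C6, C7, E11, G3, G6, H3, H7, H8, H9.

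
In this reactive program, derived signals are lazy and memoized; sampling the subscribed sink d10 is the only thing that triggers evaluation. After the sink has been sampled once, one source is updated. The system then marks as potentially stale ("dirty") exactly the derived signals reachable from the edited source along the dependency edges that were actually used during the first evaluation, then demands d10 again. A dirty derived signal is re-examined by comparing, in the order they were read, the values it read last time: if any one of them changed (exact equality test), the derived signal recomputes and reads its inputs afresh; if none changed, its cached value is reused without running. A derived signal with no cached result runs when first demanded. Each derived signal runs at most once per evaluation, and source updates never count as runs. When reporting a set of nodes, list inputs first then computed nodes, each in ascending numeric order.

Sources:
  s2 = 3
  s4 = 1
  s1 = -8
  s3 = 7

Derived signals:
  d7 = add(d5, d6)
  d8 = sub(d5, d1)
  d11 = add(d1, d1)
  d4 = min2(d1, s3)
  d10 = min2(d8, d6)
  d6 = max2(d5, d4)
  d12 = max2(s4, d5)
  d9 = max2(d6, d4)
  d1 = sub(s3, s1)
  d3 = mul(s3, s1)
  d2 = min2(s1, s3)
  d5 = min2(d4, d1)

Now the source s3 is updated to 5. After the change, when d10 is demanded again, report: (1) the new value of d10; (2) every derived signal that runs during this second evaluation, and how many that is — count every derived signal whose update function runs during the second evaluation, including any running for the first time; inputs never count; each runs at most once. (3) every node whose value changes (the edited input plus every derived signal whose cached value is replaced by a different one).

First demand of the output computes:
  d1 = sub(7, -8) = 15
  d4 = min2(15, 7) = 7
  d5 = min2(7, 15) = 7
  d6 = max2(7, 7) = 7
  d8 = sub(7, 15) = -8
  d10 = min2(-8, 7) = -8

After the edit, cleaning proceeds:
  d1: a read changed (s3 7->5) — executes, giving 13.
  d4: a read changed (d1 15->13; s3 7->5) — executes, giving 5.
  d5: a read changed (d4 7->5; d1 15->13) — executes, giving 5.
  d6: a read changed (d5 7->5; d4 7->5) — executes, giving 5.
  d8: a read changed (d5 7->5; d1 15->13) — executes, giving -8 — identical to its old value.
  d10: a read changed (d6 7->5) — executes, giving -8 — identical to its old value.

Demanding d10 again yields -8.
6 derived signals run: d1, d4, d5, d6, d8, d10.
The nodes whose values change: s3, d1, d4, d5, d6.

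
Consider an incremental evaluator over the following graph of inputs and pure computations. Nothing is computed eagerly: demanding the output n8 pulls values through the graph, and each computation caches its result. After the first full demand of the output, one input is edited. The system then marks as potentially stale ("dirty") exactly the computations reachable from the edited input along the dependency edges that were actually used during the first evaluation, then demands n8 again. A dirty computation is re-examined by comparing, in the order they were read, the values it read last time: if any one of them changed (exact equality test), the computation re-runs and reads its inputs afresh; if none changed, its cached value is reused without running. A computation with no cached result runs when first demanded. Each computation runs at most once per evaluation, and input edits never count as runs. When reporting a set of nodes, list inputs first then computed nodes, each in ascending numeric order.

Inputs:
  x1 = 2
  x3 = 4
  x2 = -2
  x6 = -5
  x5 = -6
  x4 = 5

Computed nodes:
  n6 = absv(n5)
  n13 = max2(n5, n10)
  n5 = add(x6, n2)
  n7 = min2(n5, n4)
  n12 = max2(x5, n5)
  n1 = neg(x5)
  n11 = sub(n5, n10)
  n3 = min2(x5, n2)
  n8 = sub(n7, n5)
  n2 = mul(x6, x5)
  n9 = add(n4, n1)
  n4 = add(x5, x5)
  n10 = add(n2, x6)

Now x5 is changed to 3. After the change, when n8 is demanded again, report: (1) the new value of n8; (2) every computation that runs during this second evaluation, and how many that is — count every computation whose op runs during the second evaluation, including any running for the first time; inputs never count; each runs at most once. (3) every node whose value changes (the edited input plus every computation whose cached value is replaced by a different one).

n8 now evaluates to 0.
Run set: n2, n4, n5, n7, n8 (5 run).
Changed values: x5, n2, n4, n5, n7, n8.

Initial pass — values computed on the first demand:
  n2 = mul(-5, -6) = 30
  n4 = add(-6, -6) = -12
  n5 = add(-5, 30) = 25
  n7 = min2(25, -12) = -12
  n8 = sub(-12, 25) = -37

Second demand — change propagation:
  n2: re-runs because x5 -6->3; new result -15.
  n4: re-runs because x5 -6->3; x5 -6->3; new result 6.
  n5: re-runs because n2 30->-15; new result -20.
  n7: re-runs because n5 25->-20; n4 -12->6; new result -20.
  n8: re-runs because n7 -12->-20; n5 25->-20; new result 0.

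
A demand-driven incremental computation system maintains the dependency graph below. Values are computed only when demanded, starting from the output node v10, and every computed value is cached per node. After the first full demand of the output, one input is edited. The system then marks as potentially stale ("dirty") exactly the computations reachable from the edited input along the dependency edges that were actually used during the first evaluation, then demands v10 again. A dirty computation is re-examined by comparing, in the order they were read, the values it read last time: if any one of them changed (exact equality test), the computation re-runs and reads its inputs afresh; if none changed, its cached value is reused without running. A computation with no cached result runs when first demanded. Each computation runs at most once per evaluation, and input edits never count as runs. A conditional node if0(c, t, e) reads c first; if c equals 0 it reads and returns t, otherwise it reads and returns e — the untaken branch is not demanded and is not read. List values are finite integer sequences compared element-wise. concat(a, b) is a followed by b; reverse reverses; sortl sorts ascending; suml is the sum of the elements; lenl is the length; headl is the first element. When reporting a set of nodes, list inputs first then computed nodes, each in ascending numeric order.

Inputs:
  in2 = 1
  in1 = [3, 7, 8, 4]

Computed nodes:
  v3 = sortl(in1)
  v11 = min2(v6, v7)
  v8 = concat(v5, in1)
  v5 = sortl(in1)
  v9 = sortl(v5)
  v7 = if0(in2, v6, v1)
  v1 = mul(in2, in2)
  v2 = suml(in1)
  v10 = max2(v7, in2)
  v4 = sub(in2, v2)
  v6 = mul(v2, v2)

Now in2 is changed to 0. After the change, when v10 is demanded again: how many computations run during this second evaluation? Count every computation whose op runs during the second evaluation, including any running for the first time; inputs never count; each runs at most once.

First evaluation (everything demanded from the output):
  v1 = mul(1, 1) = 1
  v7 = if0(in2=1 -> else branch v1) = 1
  v10 = max2(1, 1) = 1

Propagation after the edit:
  v1: marked dirty but never re-examined — demand shifted away from it.
  v2: demanded for the first time — runs, produces 22.
  v6: demanded for the first time — runs, produces 484.
  v7: runs — in2 1->0; result 484.
  v10: runs — v7 1->484; in2 1->0; result 484.

Key observation: a condition flipped, so demand moved to the other branch — v1 is never re-examined.

Computations that run: v2, v6, v7, v10 — 4 in total.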